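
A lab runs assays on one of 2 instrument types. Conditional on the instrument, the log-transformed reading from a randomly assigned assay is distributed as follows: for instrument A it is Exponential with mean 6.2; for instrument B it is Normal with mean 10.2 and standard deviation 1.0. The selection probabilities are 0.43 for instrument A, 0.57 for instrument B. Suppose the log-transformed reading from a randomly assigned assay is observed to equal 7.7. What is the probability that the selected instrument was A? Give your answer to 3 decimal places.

0.667

Likelihoods f(7.7 | ·): A: 0.0465846; B: 0.0175283.
Posterior ∝ prior × likelihood. Numerator for A: 0.43·0.0465846 = 0.0200314.
Normalizing constant: 0.43·0.0465846 + 0.57·0.0175283 = 0.0300225.
P(A | observation) = 0.0200314 / 0.0300225 = 0.667212.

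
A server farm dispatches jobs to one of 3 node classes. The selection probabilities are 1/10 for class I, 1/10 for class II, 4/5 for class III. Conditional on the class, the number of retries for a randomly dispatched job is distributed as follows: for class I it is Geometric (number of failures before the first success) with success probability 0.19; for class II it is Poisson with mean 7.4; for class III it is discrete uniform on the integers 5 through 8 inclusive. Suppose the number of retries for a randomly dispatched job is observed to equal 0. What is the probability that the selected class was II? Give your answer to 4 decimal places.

0.0032

Likelihoods P(X=0 | ·): I: 0.19; II: 0.000611253; III: 0.
Posterior ∝ prior × likelihood. Numerator for II: 0.1·0.000611253 = 6.11253e-05.
Normalizing constant: 0.1·0.19 + 0.1·0.000611253 + 0.8·0 = 0.0190611.
P(II | observation) = 6.11253e-05 / 0.0190611 = 0.0032068.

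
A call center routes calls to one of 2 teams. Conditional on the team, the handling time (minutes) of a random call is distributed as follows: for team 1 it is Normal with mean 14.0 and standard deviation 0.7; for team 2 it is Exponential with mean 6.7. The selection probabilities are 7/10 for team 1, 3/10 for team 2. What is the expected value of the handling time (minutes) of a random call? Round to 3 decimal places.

11.810

Component means — 1: 14; 2: 6.7.
E[X] = 0.7·14 + 0.3·6.7 = 11.81.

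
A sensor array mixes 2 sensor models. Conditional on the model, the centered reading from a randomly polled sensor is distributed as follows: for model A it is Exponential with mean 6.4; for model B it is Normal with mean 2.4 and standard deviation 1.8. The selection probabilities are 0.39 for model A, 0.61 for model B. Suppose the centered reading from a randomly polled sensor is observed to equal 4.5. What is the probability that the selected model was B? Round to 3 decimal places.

Likelihoods f(4.5 | ·): A: 0.0773494; B: 0.112221.
Posterior ∝ prior × likelihood. Numerator for B: 0.61·0.112221 = 0.0684551.
Normalizing constant: 0.39·0.0773494 + 0.61·0.112221 = 0.0986214.
P(B | observation) = 0.0684551 / 0.0986214 = 0.694121.

0.694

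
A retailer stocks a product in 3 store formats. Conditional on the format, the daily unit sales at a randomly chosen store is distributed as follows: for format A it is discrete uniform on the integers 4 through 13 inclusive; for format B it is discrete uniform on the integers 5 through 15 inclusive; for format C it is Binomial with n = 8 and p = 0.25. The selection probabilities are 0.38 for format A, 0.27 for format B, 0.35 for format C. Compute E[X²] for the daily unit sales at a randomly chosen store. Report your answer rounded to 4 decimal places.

62.2150

For each component E[X²] = Var + (mean)², giving A: 80.5; B: 110; C: 5.5.
Overall E[X²] = 0.38·80.5 + 0.27·110 + 0.35·5.5 = 62.215.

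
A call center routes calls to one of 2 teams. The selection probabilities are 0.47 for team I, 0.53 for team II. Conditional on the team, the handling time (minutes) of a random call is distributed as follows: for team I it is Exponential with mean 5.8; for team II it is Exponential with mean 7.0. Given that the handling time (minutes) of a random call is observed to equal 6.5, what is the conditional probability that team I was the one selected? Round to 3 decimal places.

0.469

Likelihoods f(6.5 | ·): I: 0.0562164; II: 0.0564454.
Posterior ∝ prior × likelihood. Numerator for I: 0.47·0.0562164 = 0.0264217.
Normalizing constant: 0.47·0.0562164 + 0.53·0.0564454 = 0.0563377.
P(I | observation) = 0.0264217 / 0.0563377 = 0.468987.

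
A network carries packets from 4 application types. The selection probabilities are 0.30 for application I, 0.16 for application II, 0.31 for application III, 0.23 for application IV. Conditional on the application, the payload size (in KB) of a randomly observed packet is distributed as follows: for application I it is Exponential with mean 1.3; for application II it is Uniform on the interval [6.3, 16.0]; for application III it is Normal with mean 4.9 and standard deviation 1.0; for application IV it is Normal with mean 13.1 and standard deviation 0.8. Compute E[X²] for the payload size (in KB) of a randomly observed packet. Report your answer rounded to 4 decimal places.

For each component E[X²] = Var + (mean)², giving I: 3.38; II: 132.163; III: 25.01; IV: 172.25.
Overall E[X²] = 0.3·3.38 + 0.16·132.163 + 0.31·25.01 + 0.23·172.25 = 69.5307.

69.5307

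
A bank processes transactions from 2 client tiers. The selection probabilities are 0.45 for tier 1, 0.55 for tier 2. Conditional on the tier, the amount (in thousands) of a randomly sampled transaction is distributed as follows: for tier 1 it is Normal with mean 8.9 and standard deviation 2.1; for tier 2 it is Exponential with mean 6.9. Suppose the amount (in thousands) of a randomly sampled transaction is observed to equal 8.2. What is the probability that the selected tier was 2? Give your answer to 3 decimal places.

0.231

Likelihoods f(8.2 | ·): 1: 0.179706; 2: 0.0441604.
Posterior ∝ prior × likelihood. Numerator for 2: 0.55·0.0441604 = 0.0242882.
Normalizing constant: 0.45·0.179706 + 0.55·0.0441604 = 0.105156.
P(2 | observation) = 0.0242882 / 0.105156 = 0.230973.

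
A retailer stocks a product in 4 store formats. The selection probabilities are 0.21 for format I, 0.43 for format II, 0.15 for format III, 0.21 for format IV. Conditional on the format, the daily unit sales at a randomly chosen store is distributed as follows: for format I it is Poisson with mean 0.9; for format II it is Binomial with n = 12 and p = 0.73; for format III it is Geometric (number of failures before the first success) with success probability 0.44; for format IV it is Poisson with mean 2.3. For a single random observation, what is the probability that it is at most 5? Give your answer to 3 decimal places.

0.568

Conditional on each format, P(X ≤ 5): I: 0.999657; II: 0.0218748; III: 0.969159; IV: 0.970024.
By total probability, P(X ≤ 5) = 0.21·0.999657 + 0.43·0.0218748 + 0.15·0.969159 + 0.21·0.970024 = 0.568413.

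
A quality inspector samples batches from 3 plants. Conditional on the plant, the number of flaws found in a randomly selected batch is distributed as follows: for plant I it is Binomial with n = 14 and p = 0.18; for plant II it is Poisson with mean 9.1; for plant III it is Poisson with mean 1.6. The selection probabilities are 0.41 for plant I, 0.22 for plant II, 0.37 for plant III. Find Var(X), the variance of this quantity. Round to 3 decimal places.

12.054

Per component, I: μ=2.52, E[X²]=8.4168; II: μ=9.1, E[X²]=91.91; III: μ=1.6, E[X²]=4.16.
E[X] = 0.41·2.52 + 0.22·9.1 + 0.37·1.6 = 3.6272.
E[X²] = 0.41·8.4168 + 0.22·91.91 + 0.37·4.16 = 25.2103.
Var(X) = E[X²] − (E[X])² = 25.2103 − 13.1566 = 12.0537.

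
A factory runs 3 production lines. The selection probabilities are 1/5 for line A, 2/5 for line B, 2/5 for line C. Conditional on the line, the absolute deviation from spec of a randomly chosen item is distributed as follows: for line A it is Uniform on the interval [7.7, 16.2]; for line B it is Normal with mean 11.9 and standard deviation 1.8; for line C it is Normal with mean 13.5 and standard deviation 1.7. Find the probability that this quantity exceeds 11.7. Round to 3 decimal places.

0.666

Conditional on each line, P(X > 11.7): A: 0.529412; B: 0.544236; C: 0.85516.
By total probability, P(X > 11.7) = 0.2·0.529412 + 0.4·0.544236 + 0.4·0.85516 = 0.665641.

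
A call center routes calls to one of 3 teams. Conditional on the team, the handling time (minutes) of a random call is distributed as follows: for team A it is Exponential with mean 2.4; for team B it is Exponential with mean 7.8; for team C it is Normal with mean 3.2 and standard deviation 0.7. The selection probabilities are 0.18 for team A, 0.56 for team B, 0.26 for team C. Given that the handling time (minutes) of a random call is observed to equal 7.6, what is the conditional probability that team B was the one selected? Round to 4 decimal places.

Likelihoods f(7.6 | ·): A: 0.0175599; B: 0.048389; C: 1.50065e-09.
Posterior ∝ prior × likelihood. Numerator for B: 0.56·0.048389 = 0.0270978.
Normalizing constant: 0.18·0.0175599 + 0.56·0.048389 + 0.26·1.50065e-09 = 0.0302586.
P(B | observation) = 0.0270978 / 0.0302586 = 0.895541.

0.8955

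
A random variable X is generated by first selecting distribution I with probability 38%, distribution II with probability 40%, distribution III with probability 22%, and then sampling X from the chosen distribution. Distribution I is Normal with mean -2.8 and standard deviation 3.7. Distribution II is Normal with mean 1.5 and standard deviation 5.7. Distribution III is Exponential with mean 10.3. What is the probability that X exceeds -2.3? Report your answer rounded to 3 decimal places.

Conditional on each component, P(X > -2.3): I: 0.446253; II: 0.747507; III: 1.
By total probability, P(X > -2.3) = 0.38·0.446253 + 0.4·0.747507 + 0.22·1 = 0.688579.

0.689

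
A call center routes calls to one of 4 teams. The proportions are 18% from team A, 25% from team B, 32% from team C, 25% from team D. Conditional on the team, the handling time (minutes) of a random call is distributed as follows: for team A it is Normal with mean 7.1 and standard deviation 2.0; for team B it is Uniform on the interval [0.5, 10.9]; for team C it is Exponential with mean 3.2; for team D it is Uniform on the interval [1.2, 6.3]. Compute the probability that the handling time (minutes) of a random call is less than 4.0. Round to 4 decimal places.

Conditional on each team, P(X < 4.0): A: 0.0605708; B: 0.336538; C: 0.713495; D: 0.54902.
By total probability, P(X < 4.0) = 0.18·0.0605708 + 0.25·0.336538 + 0.32·0.713495 + 0.25·0.54902 = 0.460611.

0.4606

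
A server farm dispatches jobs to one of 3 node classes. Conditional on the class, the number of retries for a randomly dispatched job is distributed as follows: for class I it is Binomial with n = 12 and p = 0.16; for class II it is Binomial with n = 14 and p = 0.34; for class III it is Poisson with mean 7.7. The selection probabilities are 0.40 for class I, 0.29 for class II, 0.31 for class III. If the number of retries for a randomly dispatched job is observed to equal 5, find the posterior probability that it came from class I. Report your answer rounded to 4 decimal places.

Likelihoods P(X=5 | ·): I: 0.0245064; II: 0.216149; III: 0.102142.
Posterior ∝ prior × likelihood. Numerator for I: 0.4·0.0245064 = 0.00980257.
Normalizing constant: 0.4·0.0245064 + 0.29·0.216149 + 0.31·0.102142 = 0.10415.
P(I | observation) = 0.00980257 / 0.10415 = 0.0941198.

0.0941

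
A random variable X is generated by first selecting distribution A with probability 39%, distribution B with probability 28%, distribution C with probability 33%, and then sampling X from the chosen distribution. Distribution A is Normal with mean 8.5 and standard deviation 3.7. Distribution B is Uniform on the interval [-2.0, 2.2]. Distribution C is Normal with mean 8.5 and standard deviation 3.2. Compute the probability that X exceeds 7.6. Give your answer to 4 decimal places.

Conditional on each component, P(X > 7.6): A: 0.596092; B: 0; C: 0.610741.
By total probability, P(X > 7.6) = 0.39·0.596092 + 0.28·0 + 0.33·0.610741 = 0.43402.

0.4340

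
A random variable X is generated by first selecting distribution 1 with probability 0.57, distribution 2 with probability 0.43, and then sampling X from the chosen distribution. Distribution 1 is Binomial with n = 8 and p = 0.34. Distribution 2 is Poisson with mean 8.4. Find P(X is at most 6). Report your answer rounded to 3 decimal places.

Conditional on each component, P(X ≤ 6): 1: 0.997048; 2: 0.266993.
By total probability, P(X ≤ 6) = 0.57·0.997048 + 0.43·0.266993 = 0.683124.

0.683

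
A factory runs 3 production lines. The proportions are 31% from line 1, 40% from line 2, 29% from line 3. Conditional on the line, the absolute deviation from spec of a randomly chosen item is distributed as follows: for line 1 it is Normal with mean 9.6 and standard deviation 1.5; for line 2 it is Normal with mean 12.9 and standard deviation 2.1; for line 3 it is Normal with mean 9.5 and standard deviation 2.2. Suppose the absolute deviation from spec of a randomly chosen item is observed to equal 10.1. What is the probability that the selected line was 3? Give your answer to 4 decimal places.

0.3169

Likelihoods f(10.1 | ·): 1: 0.251589; 2: 0.0781; 3: 0.174717.
Posterior ∝ prior × likelihood. Numerator for 3: 0.29·0.174717 = 0.050668.
Normalizing constant: 0.31·0.251589 + 0.4·0.0781 + 0.29·0.174717 = 0.159901.
P(3 | observation) = 0.050668 / 0.159901 = 0.316872.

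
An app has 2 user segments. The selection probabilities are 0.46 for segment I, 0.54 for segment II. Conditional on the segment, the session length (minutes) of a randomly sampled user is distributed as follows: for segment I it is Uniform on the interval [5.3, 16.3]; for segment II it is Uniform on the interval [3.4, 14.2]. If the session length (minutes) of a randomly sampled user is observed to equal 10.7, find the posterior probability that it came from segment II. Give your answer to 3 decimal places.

Likelihoods f(10.7 | ·): I: 0.0909091; II: 0.0925926.
Posterior ∝ prior × likelihood. Numerator for II: 0.54·0.0925926 = 0.05.
Normalizing constant: 0.46·0.0909091 + 0.54·0.0925926 = 0.0918182.
P(II | observation) = 0.05 / 0.0918182 = 0.544554.

0.545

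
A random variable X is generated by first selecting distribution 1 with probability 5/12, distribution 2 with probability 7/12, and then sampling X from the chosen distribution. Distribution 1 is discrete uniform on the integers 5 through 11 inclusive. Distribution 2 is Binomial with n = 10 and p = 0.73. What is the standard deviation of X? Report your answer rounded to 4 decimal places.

Per component, 1: μ=8, E[X²]=68; 2: μ=7.3, E[X²]=55.261.
E[X] = 0.416667·8 + 0.583333·7.3 = 7.59167.
E[X²] = 0.416667·68 + 0.583333·55.261 = 60.5689.
Var(X) = E[X²] − (E[X])² = 60.5689 − 57.6334 = 2.93551.
SD(X) = √2.93551 = 1.71333.

1.7133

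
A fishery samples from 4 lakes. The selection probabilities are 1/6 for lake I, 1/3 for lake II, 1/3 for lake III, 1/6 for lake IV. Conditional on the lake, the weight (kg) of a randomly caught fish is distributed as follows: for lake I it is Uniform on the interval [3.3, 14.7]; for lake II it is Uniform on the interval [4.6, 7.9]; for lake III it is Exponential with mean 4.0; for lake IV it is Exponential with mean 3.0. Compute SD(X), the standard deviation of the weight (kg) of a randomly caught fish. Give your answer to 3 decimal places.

3.599

Per component, I: μ=9, E[X²]=91.83; II: μ=6.25, E[X²]=39.97; III: μ=4, E[X²]=32; IV: μ=3, E[X²]=18.
E[X] = 0.166667·9 + 0.333333·6.25 + 0.333333·4 + 0.166667·3 = 5.41667.
E[X²] = 0.166667·91.83 + 0.333333·39.97 + 0.333333·32 + 0.166667·18 = 42.295.
Var(X) = E[X²] − (E[X])² = 42.295 − 29.3403 = 12.9547.
SD(X) = √12.9547 = 3.59927.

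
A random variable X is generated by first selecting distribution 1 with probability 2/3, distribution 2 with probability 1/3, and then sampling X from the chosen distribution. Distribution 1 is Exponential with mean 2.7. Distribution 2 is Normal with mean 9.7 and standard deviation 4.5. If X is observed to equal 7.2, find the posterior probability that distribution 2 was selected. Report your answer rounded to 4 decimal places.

Likelihoods f(7.2 | ·): 1: 0.0257346; 2: 0.0759761.
Posterior ∝ prior × likelihood. Numerator for 2: 0.333333·0.0759761 = 0.0253254.
Normalizing constant: 0.666667·0.0257346 + 0.333333·0.0759761 = 0.0424818.
P(2 | observation) = 0.0253254 / 0.0424818 = 0.596147.

0.5961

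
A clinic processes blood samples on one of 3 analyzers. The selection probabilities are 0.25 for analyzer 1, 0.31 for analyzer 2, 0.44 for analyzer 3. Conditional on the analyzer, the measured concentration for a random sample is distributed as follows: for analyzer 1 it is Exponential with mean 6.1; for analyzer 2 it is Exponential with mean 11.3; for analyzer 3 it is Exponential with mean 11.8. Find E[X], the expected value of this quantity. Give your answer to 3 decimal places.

10.220

Component means — 1: 6.1; 2: 11.3; 3: 11.8.
E[X] = 0.25·6.1 + 0.31·11.3 + 0.44·11.8 = 10.22.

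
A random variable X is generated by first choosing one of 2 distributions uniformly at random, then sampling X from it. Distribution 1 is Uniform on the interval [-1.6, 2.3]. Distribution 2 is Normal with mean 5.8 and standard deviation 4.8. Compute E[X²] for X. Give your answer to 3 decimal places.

For each component E[X²] = Var + (mean)², giving 1: 1.39; 2: 56.68.
Overall E[X²] = 0.5·1.39 + 0.5·56.68 = 29.035.

29.035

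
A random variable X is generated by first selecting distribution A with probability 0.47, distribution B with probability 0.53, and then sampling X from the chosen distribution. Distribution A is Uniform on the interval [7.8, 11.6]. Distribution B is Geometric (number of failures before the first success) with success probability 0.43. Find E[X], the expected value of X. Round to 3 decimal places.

5.262

Component means — A: 9.7; B: 1.32558.
E[X] = 0.47·9.7 + 0.53·1.32558 = 5.26156.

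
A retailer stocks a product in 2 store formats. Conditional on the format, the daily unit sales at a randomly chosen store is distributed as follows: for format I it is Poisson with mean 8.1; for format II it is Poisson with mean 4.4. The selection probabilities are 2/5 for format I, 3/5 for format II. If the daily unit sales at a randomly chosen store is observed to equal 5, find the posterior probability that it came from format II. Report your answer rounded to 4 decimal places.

0.7416

Likelihoods P(X=5 | ·): I: 0.088198; II: 0.168728.
Posterior ∝ prior × likelihood. Numerator for II: 0.6·0.168728 = 0.101237.
Normalizing constant: 0.4·0.088198 + 0.6·0.168728 = 0.136516.
P(II | observation) = 0.101237 / 0.136516 = 0.741574.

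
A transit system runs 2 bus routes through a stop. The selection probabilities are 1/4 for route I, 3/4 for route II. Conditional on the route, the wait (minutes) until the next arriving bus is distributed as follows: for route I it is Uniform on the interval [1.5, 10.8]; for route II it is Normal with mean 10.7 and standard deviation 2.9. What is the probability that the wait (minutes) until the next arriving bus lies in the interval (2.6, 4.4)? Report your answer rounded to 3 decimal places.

Conditional on each route, P(2.6 < X < 4.4): I: 0.193548; II: 0.012302.
By total probability, P(2.6 < X < 4.4) = 0.25·0.193548 + 0.75·0.012302 = 0.0576136.

0.058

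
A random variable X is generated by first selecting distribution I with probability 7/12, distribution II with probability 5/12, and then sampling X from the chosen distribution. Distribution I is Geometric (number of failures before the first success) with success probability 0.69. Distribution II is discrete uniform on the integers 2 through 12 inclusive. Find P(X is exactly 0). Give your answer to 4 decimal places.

Conditional on each component, P(X = 0): I: 0.69; II: 0.
By total probability, P(X = 0) = 0.583333·0.69 + 0.416667·0 = 0.4025.

0.4025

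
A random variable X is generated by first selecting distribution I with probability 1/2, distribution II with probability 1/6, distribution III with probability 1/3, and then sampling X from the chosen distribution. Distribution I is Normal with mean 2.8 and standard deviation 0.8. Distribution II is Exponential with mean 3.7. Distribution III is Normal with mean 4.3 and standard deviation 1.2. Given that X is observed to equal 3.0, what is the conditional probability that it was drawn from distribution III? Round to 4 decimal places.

Likelihoods f(3.0 | ·): I: 0.483335; II: 0.120134; III: 0.184877.
Posterior ∝ prior × likelihood. Numerator for III: 0.333333·0.184877 = 0.0616256.
Normalizing constant: 0.5·0.483335 + 0.166667·0.120134 + 0.333333·0.184877 = 0.323316.
P(III | observation) = 0.0616256 / 0.323316 = 0.190605.

0.1906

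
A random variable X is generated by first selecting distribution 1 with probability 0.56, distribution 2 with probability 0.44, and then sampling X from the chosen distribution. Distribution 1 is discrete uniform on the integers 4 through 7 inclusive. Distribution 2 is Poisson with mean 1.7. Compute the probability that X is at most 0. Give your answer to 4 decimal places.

0.0804

Conditional on each component, P(X ≤ 0): 1: 0; 2: 0.182684.
By total probability, P(X ≤ 0) = 0.56·0 + 0.44·0.182684 = 0.0803808.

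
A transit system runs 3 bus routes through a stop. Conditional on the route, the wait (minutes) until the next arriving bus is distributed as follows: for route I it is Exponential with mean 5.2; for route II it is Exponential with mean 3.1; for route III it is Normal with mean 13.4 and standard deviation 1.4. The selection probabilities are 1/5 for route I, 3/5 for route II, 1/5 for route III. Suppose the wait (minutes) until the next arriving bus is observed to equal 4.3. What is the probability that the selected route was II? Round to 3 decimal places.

Likelihoods f(4.3 | ·): I: 0.084114; II: 0.0805805; III: 1.90683e-10.
Posterior ∝ prior × likelihood. Numerator for II: 0.6·0.0805805 = 0.0483483.
Normalizing constant: 0.2·0.084114 + 0.6·0.0805805 + 0.2·1.90683e-10 = 0.0651711.
P(II | observation) = 0.0483483 / 0.0651711 = 0.741867.

0.742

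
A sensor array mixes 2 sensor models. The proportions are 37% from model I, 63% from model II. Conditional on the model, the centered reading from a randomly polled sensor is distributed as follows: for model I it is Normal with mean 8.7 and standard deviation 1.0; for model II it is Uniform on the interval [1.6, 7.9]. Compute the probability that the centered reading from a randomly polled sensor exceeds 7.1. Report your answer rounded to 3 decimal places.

0.430

Conditional on each model, P(X > 7.1): I: 0.945201; II: 0.126984.
By total probability, P(X > 7.1) = 0.37·0.945201 + 0.63·0.126984 = 0.429724.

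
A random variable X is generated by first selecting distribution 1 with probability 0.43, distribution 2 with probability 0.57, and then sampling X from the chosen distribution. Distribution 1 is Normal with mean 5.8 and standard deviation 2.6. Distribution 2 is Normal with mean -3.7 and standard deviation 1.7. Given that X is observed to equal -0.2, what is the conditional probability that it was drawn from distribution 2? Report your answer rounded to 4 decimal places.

0.7773

Likelihoods f(-0.2 | ·): 1: 0.0107036; 2: 0.0281856.
Posterior ∝ prior × likelihood. Numerator for 2: 0.57·0.0281856 = 0.0160658.
Normalizing constant: 0.43·0.0107036 + 0.57·0.0281856 = 0.0206684.
P(2 | observation) = 0.0160658 / 0.0206684 = 0.777314.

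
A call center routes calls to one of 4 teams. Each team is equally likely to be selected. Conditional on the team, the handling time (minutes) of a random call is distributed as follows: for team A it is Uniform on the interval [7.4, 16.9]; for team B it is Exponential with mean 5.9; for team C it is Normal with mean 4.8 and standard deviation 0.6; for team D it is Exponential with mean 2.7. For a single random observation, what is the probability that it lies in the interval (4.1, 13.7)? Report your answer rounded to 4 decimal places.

0.5388

Conditional on each team, P(4.1 < X < 13.7): A: 0.663158; B: 0.401043; C: 0.878327; D: 0.212779.
By total probability, P(4.1 < X < 13.7) = 0.25·0.663158 + 0.25·0.401043 + 0.25·0.878327 + 0.25·0.212779 = 0.538827.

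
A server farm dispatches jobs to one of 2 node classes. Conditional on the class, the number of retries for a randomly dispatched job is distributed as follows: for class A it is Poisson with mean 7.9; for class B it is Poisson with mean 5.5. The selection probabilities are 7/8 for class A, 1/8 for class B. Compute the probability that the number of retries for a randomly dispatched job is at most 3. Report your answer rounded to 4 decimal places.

Conditional on each class, P(X ≤ 3): A: 0.0453338; B: 0.201699.
By total probability, P(X ≤ 3) = 0.875·0.0453338 + 0.125·0.201699 = 0.0648795.

0.0649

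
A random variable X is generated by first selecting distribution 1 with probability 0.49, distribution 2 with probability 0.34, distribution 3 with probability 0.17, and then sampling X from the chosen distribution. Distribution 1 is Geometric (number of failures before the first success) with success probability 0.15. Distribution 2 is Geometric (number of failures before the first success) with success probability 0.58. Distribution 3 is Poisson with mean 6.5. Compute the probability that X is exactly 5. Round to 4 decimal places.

Conditional on each component, P(X = 5): 1: 0.0665558; 2: 0.00758009; 3: 0.145369.
By total probability, P(X = 5) = 0.49·0.0665558 + 0.34·0.00758009 + 0.17·0.145369 = 0.0599023.

0.0599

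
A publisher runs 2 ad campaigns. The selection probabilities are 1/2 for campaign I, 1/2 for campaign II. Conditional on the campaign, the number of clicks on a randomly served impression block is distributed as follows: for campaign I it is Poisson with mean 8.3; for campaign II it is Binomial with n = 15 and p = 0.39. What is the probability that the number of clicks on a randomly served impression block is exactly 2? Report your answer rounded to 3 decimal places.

Conditional on each campaign, P(X = 2): I: 0.00856016; II: 0.0258587.
By total probability, P(X = 2) = 0.5·0.00856016 + 0.5·0.0258587 = 0.0172094.

0.017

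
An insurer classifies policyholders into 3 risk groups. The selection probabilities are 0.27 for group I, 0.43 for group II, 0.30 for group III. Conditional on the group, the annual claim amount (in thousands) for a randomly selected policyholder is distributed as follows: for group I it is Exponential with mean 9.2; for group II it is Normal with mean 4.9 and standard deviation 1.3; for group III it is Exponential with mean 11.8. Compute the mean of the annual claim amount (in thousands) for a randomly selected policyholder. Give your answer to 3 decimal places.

8.131

Component means — I: 9.2; II: 4.9; III: 11.8.
E[X] = 0.27·9.2 + 0.43·4.9 + 0.3·11.8 = 8.131.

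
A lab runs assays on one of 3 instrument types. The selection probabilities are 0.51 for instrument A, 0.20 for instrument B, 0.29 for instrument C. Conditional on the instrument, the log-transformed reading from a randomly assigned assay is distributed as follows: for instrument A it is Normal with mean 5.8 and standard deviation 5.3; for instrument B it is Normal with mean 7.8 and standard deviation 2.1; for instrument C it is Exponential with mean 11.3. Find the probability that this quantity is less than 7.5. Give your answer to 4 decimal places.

Conditional on each instrument, P(X < 7.5): A: 0.625802; B: 0.443202; C: 0.485066.
By total probability, P(X < 7.5) = 0.51·0.625802 + 0.2·0.443202 + 0.29·0.485066 = 0.548468.

0.5485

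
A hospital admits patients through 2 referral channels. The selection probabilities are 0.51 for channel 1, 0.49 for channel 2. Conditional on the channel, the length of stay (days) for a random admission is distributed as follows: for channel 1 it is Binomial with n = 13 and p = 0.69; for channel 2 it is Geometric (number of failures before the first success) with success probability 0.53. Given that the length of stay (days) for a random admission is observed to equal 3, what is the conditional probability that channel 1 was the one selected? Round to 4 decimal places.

Likelihoods P(X=3 | ·): 1: 0.00077007; 2: 0.0550262.
Posterior ∝ prior × likelihood. Numerator for 1: 0.51·0.00077007 = 0.000392736.
Normalizing constant: 0.51·0.00077007 + 0.49·0.0550262 = 0.0273556.
P(1 | observation) = 0.000392736 / 0.0273556 = 0.0143567.

0.0144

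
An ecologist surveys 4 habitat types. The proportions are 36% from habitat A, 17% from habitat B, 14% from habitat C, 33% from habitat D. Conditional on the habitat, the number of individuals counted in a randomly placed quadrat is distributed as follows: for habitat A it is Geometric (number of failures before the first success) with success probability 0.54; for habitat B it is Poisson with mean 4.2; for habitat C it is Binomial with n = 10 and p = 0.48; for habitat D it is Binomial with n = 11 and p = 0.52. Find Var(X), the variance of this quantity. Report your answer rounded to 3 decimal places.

7.002

Per component, A: μ=0.851852, E[X²]=2.30316; B: μ=4.2, E[X²]=21.84; C: μ=4.8, E[X²]=25.536; D: μ=5.72, E[X²]=35.464.
E[X] = 0.36·0.851852 + 0.17·4.2 + 0.14·4.8 + 0.33·5.72 = 3.58027.
E[X²] = 0.36·2.30316 + 0.17·21.84 + 0.14·25.536 + 0.33·35.464 = 19.8201.
Var(X) = E[X²] − (E[X])² = 19.8201 − 12.8183 = 7.00179.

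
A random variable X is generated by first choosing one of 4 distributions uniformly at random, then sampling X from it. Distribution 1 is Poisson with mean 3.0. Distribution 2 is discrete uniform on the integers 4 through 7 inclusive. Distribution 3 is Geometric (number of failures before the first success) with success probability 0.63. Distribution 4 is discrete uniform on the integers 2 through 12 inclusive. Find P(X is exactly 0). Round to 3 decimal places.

0.170

Conditional on each component, P(X = 0): 1: 0.0497871; 2: 0; 3: 0.63; 4: 0.
By total probability, P(X = 0) = 0.25·0.0497871 + 0.25·0 + 0.25·0.63 + 0.25·0 = 0.169947.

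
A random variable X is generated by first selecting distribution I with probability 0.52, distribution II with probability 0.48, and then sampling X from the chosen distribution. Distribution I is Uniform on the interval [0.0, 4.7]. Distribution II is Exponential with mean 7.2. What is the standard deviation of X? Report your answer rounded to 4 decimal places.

5.6313

Per component, I: μ=2.35, E[X²]=7.36333; II: μ=7.2, E[X²]=103.68.
E[X] = 0.52·2.35 + 0.48·7.2 = 4.678.
E[X²] = 0.52·7.36333 + 0.48·103.68 = 53.5953.
Var(X) = E[X²] − (E[X])² = 53.5953 − 21.8837 = 31.7116.
SD(X) = √31.7116 = 5.63131.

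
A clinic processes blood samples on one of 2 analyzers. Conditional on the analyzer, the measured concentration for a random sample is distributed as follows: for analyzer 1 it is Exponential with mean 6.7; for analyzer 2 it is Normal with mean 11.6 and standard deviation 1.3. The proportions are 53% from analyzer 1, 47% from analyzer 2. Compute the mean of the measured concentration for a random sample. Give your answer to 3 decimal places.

Component means — 1: 6.7; 2: 11.6.
E[X] = 0.53·6.7 + 0.47·11.6 = 9.003.

9.003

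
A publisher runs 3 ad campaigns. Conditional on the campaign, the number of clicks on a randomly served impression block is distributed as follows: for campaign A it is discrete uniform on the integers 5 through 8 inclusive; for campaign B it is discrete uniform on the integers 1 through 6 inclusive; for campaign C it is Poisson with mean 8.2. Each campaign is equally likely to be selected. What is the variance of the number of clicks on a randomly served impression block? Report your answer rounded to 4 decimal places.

7.8978

Per component, A: μ=6.5, E[X²]=43.5; B: μ=3.5, E[X²]=15.1667; C: μ=8.2, E[X²]=75.44.
E[X] = 0.333333·6.5 + 0.333333·3.5 + 0.333333·8.2 = 6.06667.
E[X²] = 0.333333·43.5 + 0.333333·15.1667 + 0.333333·75.44 = 44.7022.
Var(X) = E[X²] − (E[X])² = 44.7022 − 36.8044 = 7.89778.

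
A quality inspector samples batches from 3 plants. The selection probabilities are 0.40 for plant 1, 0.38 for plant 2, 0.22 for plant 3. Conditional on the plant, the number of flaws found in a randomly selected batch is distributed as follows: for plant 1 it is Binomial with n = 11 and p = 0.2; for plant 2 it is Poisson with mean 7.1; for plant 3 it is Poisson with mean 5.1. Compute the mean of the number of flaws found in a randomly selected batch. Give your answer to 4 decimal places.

Component means — 1: 2.2; 2: 7.1; 3: 5.1.
E[X] = 0.4·2.2 + 0.38·7.1 + 0.22·5.1 = 4.7.

4.7000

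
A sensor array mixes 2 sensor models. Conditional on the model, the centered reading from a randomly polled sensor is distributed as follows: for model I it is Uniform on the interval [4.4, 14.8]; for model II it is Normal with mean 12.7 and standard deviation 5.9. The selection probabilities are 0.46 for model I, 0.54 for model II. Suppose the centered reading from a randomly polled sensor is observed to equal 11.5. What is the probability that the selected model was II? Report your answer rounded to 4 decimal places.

Likelihoods f(11.5 | ·): I: 0.0961538; II: 0.0662331.
Posterior ∝ prior × likelihood. Numerator for II: 0.54·0.0662331 = 0.0357659.
Normalizing constant: 0.46·0.0961538 + 0.54·0.0662331 = 0.0799967.
P(II | observation) = 0.0357659 / 0.0799967 = 0.447092.

0.4471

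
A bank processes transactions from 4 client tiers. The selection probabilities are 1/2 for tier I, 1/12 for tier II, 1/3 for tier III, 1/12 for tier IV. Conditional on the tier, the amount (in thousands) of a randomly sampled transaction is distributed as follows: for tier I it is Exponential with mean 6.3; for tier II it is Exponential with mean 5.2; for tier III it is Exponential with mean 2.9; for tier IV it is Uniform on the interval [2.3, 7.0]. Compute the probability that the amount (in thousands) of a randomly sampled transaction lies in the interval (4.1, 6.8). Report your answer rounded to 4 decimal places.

Conditional on each tier, P(4.1 < X < 6.8): I: 0.18182; II: 0.1841; III: 0.147355; IV: 0.574468.
By total probability, P(4.1 < X < 6.8) = 0.5·0.18182 + 0.0833333·0.1841 + 0.333333·0.147355 + 0.0833333·0.574468 = 0.203243.

0.2032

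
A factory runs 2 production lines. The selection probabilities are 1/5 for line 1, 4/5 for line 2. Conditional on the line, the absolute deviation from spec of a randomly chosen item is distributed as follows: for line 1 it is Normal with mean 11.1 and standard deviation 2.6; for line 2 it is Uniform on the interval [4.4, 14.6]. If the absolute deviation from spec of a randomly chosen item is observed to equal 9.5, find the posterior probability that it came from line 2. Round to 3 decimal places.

0.755

Likelihoods f(9.5 | ·): 1: 0.126971; 2: 0.0980392.
Posterior ∝ prior × likelihood. Numerator for 2: 0.8·0.0980392 = 0.0784314.
Normalizing constant: 0.2·0.126971 + 0.8·0.0980392 = 0.103826.
P(2 | observation) = 0.0784314 / 0.103826 = 0.755415.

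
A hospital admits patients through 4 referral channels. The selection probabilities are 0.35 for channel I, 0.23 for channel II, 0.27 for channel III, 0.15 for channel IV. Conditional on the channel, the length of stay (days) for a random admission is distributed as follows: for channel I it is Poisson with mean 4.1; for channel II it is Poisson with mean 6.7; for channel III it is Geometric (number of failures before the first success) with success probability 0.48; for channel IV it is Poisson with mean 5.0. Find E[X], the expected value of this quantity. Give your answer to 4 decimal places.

Component means — I: 4.1; II: 6.7; III: 1.08333; IV: 5.
E[X] = 0.35·4.1 + 0.23·6.7 + 0.27·1.08333 + 0.15·5 = 4.0185.

4.0185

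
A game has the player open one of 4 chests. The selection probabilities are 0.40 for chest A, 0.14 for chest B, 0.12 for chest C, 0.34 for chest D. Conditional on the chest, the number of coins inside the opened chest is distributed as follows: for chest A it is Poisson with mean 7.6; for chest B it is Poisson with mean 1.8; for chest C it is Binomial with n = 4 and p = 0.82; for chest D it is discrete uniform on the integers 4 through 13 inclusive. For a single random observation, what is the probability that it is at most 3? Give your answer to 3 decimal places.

0.213

Conditional on each chest, P(X ≤ 3): A: 0.0553713; B: 0.891292; C: 0.547878; D: 0.
By total probability, P(X ≤ 3) = 0.4·0.0553713 + 0.14·0.891292 + 0.12·0.547878 + 0.34·0 = 0.212675.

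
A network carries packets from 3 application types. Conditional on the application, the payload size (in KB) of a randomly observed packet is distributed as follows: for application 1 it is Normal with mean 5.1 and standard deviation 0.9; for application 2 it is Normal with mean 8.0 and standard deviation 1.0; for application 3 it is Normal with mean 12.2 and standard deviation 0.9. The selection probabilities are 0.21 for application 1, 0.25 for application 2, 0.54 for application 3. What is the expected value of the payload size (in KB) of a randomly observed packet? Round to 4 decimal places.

Component means — 1: 5.1; 2: 8; 3: 12.2.
E[X] = 0.21·5.1 + 0.25·8 + 0.54·12.2 = 9.659.

9.6590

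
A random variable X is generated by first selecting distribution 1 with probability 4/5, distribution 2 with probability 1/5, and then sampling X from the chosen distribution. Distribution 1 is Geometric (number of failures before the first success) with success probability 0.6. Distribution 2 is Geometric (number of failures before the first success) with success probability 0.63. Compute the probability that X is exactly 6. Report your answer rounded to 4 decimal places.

0.0023

Conditional on each component, P(X = 6): 1: 0.0024576; 2: 0.00161641.
By total probability, P(X = 6) = 0.8·0.0024576 + 0.2·0.00161641 = 0.00228936.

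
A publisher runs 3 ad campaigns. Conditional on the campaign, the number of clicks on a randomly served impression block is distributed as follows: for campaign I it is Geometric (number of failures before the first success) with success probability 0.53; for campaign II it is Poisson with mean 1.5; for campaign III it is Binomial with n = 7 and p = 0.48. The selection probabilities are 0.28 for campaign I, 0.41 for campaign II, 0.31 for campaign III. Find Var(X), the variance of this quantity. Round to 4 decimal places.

Per component, I: μ=0.886792, E[X²]=2.45959; II: μ=1.5, E[X²]=3.75; III: μ=3.36, E[X²]=13.0368.
E[X] = 0.28·0.886792 + 0.41·1.5 + 0.31·3.36 = 1.9049.
E[X²] = 0.28·2.45959 + 0.41·3.75 + 0.31·13.0368 = 6.26759.
Var(X) = E[X²] − (E[X])² = 6.26759 − 3.62865 = 2.63894.

2.6389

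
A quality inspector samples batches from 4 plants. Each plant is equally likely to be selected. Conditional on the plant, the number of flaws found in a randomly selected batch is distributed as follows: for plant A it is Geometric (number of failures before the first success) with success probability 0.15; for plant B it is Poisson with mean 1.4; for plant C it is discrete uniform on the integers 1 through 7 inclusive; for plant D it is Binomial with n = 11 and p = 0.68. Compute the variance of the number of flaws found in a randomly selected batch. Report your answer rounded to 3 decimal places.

16.400

Per component, A: μ=5.66667, E[X²]=69.8889; B: μ=1.4, E[X²]=3.36; C: μ=4, E[X²]=20; D: μ=7.48, E[X²]=58.344.
E[X] = 0.25·5.66667 + 0.25·1.4 + 0.25·4 + 0.25·7.48 = 4.63667.
E[X²] = 0.25·69.8889 + 0.25·3.36 + 0.25·20 + 0.25·58.344 = 37.8982.
Var(X) = E[X²] − (E[X])² = 37.8982 − 21.4987 = 16.3995.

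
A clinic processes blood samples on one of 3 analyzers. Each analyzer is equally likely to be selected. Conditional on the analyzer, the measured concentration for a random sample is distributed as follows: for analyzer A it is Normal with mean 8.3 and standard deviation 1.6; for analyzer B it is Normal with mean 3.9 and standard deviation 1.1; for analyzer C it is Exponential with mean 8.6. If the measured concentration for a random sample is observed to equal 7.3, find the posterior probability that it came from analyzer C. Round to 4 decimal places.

Likelihoods f(7.3 | ·): A: 0.205101; B: 0.0030546; C: 0.0497572.
Posterior ∝ prior × likelihood. Numerator for C: 0.333333·0.0497572 = 0.0165857.
Normalizing constant: 0.333333·0.205101 + 0.333333·0.0030546 + 0.333333·0.0497572 = 0.0859708.
P(C | observation) = 0.0165857 / 0.0859708 = 0.192923.

0.1929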